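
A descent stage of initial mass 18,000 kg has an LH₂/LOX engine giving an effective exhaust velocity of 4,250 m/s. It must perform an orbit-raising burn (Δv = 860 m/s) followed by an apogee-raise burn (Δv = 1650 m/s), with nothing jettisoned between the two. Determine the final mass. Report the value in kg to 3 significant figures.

After the first burn: m = 18000 × exp(−860/4250.0) = 18000 × 0.81681 = 14,702.6 kg.
After the second burn: m = 14,702.6 × exp(−1650/4250.0) = 14,702.6 × 0.67825 = 9,972.04 kg.

final mass ≈ 9970 kg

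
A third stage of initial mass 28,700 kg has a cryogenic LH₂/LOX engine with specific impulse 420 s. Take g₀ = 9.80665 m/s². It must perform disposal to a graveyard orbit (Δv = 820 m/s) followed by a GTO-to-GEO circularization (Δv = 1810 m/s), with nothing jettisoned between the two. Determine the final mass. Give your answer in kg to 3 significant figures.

v_e = Isp · g₀ = 420 × 9.80665 = 4118.8 m/s.
After the first burn: m = 28700 × exp(−820/4118.8) = 28700 × 0.81948 = 23,519.1 kg.
After the second burn: m = 23,519.1 × exp(−1810/4118.8) = 23,519.1 × 0.64439 = 15,155.5 kg.

final mass ≈ 15200 kg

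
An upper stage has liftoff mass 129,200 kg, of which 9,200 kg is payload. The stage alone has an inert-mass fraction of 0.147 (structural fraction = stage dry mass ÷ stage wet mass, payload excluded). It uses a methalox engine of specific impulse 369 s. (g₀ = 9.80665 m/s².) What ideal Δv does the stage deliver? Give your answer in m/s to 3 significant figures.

Stage wet mass = m₀ − payload = 129,200 − 9,200 = 120,000 kg.
Stage dry mass = ε × stage wet mass = 0.147 × 120,000 = 17,640 kg.
Burnout mass m_f = stage dry + payload = 17,640 + 9,200 = 26,840 kg.
v_e = Isp · g₀ = 369 × 9.80665 = 3618.7 m/s.
From the ideal rocket equation, Δv = v_e · ln(129,200/26,840) = 3618.7 × ln(4.814) = 3618.7 × 1.5715 ≈ 5687 m/s.

Δv ≈ 5690 m/s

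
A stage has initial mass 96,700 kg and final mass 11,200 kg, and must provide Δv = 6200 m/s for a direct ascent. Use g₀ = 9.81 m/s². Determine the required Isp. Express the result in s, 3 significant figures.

Isp ≈ 293 s

ln(m₀/m_f) = ln(96700/11200) = ln(8.634) = 2.1557.
Rocket equation: v_e = Δv / ln(m₀/m_f) = 6200 / 2.1557 = 2876.1 m/s.
Isp = v_e / g₀ = 2876.1 / 9.81 = 293.2 s.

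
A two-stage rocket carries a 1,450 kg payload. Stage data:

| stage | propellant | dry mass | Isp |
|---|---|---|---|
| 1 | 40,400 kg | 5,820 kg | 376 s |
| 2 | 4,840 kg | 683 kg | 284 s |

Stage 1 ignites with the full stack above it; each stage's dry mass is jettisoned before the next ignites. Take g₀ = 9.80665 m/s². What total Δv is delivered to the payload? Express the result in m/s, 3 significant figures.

Δv ≈ 8550 m/s

Ignition mass of stage 1 = 40,400+5,820 + 4,840+683 + 1,450 = 53,193 kg.
Stage 1: m₀ = 53,193 kg, m_f = 53,193 − 40,400 = 12,793 kg; Δv = 376×9.80665×ln(4.158) = 3687.3×1.4250 ≈ 5255 m/s.
Stage 2: m₀ = 6,973 kg, m_f = 6,973 − 4,840 = 2,133 kg; Δv = 284×9.80665×ln(3.269) = 2785.1×1.1845 ≈ 3299 m/s.
Total Δv = 5255 + 3299 = 8554 m/s.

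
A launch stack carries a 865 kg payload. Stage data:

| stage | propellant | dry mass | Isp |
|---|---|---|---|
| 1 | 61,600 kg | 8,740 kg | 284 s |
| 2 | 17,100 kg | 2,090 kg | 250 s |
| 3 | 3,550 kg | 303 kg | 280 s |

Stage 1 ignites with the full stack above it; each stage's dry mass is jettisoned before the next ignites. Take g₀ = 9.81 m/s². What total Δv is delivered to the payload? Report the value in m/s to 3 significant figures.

Ignition mass of stage 1 = 61,600+8,740 + 17,100+2,090 + 3,550+303 + 865 = 94,248 kg.
Stage 1: m₀ = 94,248 kg, m_f = 94,248 − 61,600 = 32,648 kg; Δv = 284×9.81×ln(2.887) = 2786.0×1.0601 ≈ 2954 m/s.
Stage 2: m₀ = 23,908 kg, m_f = 23,908 − 17,100 = 6,808 kg; Δv = 250×9.81×ln(3.512) = 2452.5×1.2561 ≈ 3081 m/s.
Stage 3: m₀ = 4,718 kg, m_f = 4,718 − 3,550 = 1,168 kg; Δv = 280×9.81×ln(4.039) = 2746.8×1.3961 ≈ 3835 m/s.
Total Δv = 2954 + 3081 + 3835 = 9870 m/s.

Δv ≈ 9870 m/s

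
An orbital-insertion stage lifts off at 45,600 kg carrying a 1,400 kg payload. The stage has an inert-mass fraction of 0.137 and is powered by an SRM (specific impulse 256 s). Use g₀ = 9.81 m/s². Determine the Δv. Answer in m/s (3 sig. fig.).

Δv ≈ 4550 m/s

Stage wet mass = m₀ − payload = 45,600 − 1,400 = 44,200 kg.
Stage dry mass = ε × stage wet mass = 0.137 × 44,200 = 6,055.4 kg.
Burnout mass m_f = stage dry + payload = 6,055.4 + 1,400 = 7,455.4 kg.
v_e = Isp · g₀ = 256 × 9.81 = 2511.4 m/s.
Δv = v_e · ln(45,600/7,455.4) = 2511.4 × ln(6.116) = 2511.4 × 1.8110 ≈ 4548 m/s.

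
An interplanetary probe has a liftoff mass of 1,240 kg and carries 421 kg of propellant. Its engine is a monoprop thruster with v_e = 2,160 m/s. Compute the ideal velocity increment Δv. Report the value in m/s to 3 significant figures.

m_f = m₀ − m_prop = 1,240 − 421 = 819 kg.
Δv = v_e · ln(m₀/m_f) = 2160.0 × ln(1.514) = 2160.0 × 0.4148 ≈ 895.9 m/s.

Δv ≈ 896 m/s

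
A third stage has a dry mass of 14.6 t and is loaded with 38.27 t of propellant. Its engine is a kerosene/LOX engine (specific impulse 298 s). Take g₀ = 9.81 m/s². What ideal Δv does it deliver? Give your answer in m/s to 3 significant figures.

v_e = Isp · g₀ = 298 × 9.81 = 2923.4 m/s.
m₀ = m_dry + m_prop = 14.6 + 38.27 = 52.87 t.
Using Δv = v_e ln(m₀/m_f): Δv = v_e · ln(m₀/m_f) = 2923.4 × ln(3.621) = 2923.4 × 1.2868 ≈ 3761.8 m/s.

Δv ≈ 3760 m/s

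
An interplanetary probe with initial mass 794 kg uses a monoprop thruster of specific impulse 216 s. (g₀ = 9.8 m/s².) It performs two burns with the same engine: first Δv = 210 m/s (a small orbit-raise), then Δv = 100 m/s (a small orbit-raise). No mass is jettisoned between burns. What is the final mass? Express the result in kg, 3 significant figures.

final mass ≈ 686 kg

v_e = Isp · g₀ = 216 × 9.8 = 2116.8 m/s.
After the first burn: m = 794 × exp(−210/2116.8) = 794 × 0.90556 = 719.015 kg.
After the second burn: m = 719.015 × exp(−100/2116.8) = 719.015 × 0.95386 = 685.84 kg.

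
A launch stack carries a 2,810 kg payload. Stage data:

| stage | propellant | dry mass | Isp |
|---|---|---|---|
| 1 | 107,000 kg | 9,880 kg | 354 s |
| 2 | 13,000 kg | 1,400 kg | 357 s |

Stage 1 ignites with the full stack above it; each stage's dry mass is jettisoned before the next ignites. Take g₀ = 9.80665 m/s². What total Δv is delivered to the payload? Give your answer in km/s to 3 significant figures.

Ignition mass of stage 1 = 107,000+9,880 + 13,000+1,400 + 2,810 = 134,090 kg.
Stage 1: m₀ = 134,090 kg, m_f = 134,090 − 107,000 = 27,090 kg; Δv = 354×9.80665×ln(4.95) = 3471.6×1.5993 ≈ 5552 m/s.
Stage 2: m₀ = 17,210 kg, m_f = 17,210 − 13,000 = 4,210 kg; Δv = 357×9.80665×ln(4.088) = 3501.0×1.4080 ≈ 4929 m/s.
Total Δv = 5552 + 4929 = 10481 m/s.

Δv ≈ 10.5 km/s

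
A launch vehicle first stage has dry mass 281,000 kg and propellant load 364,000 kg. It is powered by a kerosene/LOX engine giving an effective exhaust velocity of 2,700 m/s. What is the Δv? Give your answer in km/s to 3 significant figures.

m₀ = m_dry + m_prop = 281,000 + 364,000 = 645,000 kg.
Using Δv = v_e ln(m₀/m_f): Δv = v_e · ln(m₀/m_f) = 2700.0 × ln(2.295) = 2700.0 × 0.8309 ≈ 2243.4 m/s.

Δv ≈ 2.24 km/s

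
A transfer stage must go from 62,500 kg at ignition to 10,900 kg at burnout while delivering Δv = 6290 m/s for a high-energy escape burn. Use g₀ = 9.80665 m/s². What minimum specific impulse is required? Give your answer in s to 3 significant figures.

Isp ≈ 367 s

ln(m₀/m_f) = ln(62500/10900) = ln(5.734) = 1.7464.
By the Tsiolkovsky rocket equation, v_e = Δv / ln(m₀/m_f) = 6290 / 1.7464 = 3601.7 m/s.
Isp = v_e / g₀ = 3601.7 / 9.80665 = 367.3 s.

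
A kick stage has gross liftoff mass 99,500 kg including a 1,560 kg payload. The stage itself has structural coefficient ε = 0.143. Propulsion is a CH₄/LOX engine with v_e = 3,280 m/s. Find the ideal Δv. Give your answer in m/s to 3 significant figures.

Δv ≈ 6080 m/s

Stage wet mass = m₀ − payload = 99,500 − 1,560 = 97,940 kg.
Stage dry mass = ε × stage wet mass = 0.143 × 97,940 = 14,005.4 kg.
Burnout mass m_f = stage dry + payload = 14,005.4 + 1,560 = 15,565.4 kg.
From the ideal rocket equation, Δv = v_e · ln(99,500/15,565.4) = 3280.0 × ln(6.392) = 3280.0 × 1.8551 ≈ 6085 m/s.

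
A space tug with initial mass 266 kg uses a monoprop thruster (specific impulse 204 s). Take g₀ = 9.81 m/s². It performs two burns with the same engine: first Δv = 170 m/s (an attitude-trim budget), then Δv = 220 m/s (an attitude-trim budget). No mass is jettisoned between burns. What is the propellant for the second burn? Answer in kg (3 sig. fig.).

propellant for the second burn ≈ 25.4 kg

v_e = Isp · g₀ = 204 × 9.81 = 2001.2 m/s.
After the first burn: m = 266 × exp(−170/2001.2) = 266 × 0.91856 = 244.337 kg.
After the second burn: m = 244.337 × exp(−220/2001.2) = 244.337 × 0.89590 = 218.902 kg.
Second-burn propellant = 244.337 − 218.902 = 25.435 kg.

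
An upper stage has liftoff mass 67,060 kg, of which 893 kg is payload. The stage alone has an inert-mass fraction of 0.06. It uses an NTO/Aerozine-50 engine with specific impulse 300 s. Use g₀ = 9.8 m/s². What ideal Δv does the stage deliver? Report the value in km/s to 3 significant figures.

Δv ≈ 7.71 km/s

Stage wet mass = m₀ − payload = 67,060 − 893 = 66,167 kg.
Stage dry mass = ε × stage wet mass = 0.06 × 66,167 = 3,970.02 kg.
Burnout mass m_f = stage dry + payload = 3,970.02 + 893 = 4,863.02 kg.
v_e = Isp · g₀ = 300 × 9.8 = 2940.0 m/s.
By the Tsiolkovsky rocket equation, Δv = v_e · ln(67,060/4,863.02) = 2940.0 × ln(13.79) = 2940.0 × 2.6239 ≈ 7714 m/s.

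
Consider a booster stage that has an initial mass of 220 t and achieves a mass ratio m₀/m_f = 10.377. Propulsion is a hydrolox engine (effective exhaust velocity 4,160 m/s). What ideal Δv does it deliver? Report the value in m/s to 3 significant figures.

Δv ≈ 9730 m/s

By the Tsiolkovsky rocket equation, Δv = v_e · ln(10.377) = 4160.0 × 2.3396 ≈ 9732.7 m/s.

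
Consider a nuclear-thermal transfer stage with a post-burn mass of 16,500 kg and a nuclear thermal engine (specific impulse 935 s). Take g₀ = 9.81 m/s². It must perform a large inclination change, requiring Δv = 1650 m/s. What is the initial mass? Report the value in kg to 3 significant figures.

v_e = Isp · g₀ = 935 × 9.81 = 9172.4 m/s.
m₀/m_f = exp(Δv / v_e) = exp(1650 / 9172.4) = exp(0.1799) = 1.1971.
m₀ = m_f × 1.1971 = 16,500 × 1.1971 = 19,752.2 kg.

initial mass ≈ 19800 kg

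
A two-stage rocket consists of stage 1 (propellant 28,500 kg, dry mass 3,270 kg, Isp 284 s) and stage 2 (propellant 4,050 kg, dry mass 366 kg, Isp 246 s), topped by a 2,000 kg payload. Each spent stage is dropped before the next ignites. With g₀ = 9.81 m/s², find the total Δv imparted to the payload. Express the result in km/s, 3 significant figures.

Ignition mass of stage 1 = 28,500+3,270 + 4,050+366 + 2,000 = 38,186 kg.
Stage 1: m₀ = 38,186 kg, m_f = 38,186 − 28,500 = 9,686 kg; Δv = 284×9.81×ln(3.942) = 2786.0×1.3718 ≈ 3822 m/s.
Stage 2: m₀ = 6,416 kg, m_f = 6,416 − 4,050 = 2,366 kg; Δv = 246×9.81×ln(2.712) = 2413.3×0.9976 ≈ 2407 m/s.
Total Δv = 3822 + 2407 = 6229 m/s.

Δv ≈ 6.23 km/s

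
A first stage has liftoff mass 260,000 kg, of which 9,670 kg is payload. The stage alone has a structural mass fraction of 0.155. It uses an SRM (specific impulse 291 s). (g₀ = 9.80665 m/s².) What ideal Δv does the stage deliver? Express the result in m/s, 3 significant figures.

Δv ≈ 4790 m/s

Stage wet mass = m₀ − payload = 260,000 − 9,670 = 250,330 kg.
Stage dry mass = ε × stage wet mass = 0.155 × 250,330 = 38,801.2 kg.
Burnout mass m_f = stage dry + payload = 38,801.2 + 9,670 = 48,471.2 kg.
v_e = Isp · g₀ = 291 × 9.80665 = 2853.7 m/s.
Δv = v_e · ln(260,000/48,471.2) = 2853.7 × ln(5.364) = 2853.7 × 1.6797 ≈ 4793 m/s.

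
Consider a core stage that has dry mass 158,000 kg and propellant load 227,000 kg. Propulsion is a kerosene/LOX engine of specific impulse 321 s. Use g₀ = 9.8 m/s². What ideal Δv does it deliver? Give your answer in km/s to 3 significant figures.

v_e = Isp · g₀ = 321 × 9.8 = 3145.8 m/s.
m₀ = m_dry + m_prop = 158,000 + 227,000 = 385,000 kg.
Rocket equation: Δv = v_e · ln(m₀/m_f) = 3145.8 × ln(2.437) = 3145.8 × 0.8906 ≈ 2801.8 m/s.

Δv ≈ 2.80 km/s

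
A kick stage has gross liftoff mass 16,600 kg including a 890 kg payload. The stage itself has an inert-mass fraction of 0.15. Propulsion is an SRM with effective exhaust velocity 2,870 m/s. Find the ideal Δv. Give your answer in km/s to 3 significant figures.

Stage wet mass = m₀ − payload = 16,600 − 890 = 15,710 kg.
Stage dry mass = ε × stage wet mass = 0.15 × 15,710 = 2,356.5 kg.
Burnout mass m_f = stage dry + payload = 2,356.5 + 890 = 3,246.5 kg.
Using Δv = v_e ln(m₀/m_f): Δv = v_e · ln(16,600/3,246.5) = 2870.0 × ln(5.113) = 2870.0 × 1.6318 ≈ 4683 m/s.

Δv ≈ 4.68 km/s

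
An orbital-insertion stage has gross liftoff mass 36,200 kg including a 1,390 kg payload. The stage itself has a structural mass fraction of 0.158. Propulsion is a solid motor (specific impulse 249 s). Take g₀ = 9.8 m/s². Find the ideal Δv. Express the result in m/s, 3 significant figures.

Δv ≈ 4050 m/s

Stage wet mass = m₀ − payload = 36,200 − 1,390 = 34,810 kg.
Stage dry mass = ε × stage wet mass = 0.158 × 34,810 = 5,499.98 kg.
Burnout mass m_f = stage dry + payload = 5,499.98 + 1,390 = 6,889.98 kg.
v_e = Isp · g₀ = 249 × 9.8 = 2440.2 m/s.
Δv = v_e · ln(36,200/6,889.98) = 2440.2 × ln(5.254) = 2440.2 × 1.6590 ≈ 4048 m/s.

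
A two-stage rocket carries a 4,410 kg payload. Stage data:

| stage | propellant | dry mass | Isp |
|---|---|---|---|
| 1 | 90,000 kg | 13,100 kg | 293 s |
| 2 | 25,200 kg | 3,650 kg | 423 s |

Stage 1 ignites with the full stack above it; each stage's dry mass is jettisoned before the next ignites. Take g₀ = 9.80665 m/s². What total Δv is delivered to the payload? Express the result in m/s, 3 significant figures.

Ignition mass of stage 1 = 90,000+13,100 + 25,200+3,650 + 4,410 = 136,360 kg.
Stage 1: m₀ = 136,360 kg, m_f = 136,360 − 90,000 = 46,360 kg; Δv = 293×9.80665×ln(2.941) = 2873.3×1.0789 ≈ 3100 m/s.
Stage 2: m₀ = 33,260 kg, m_f = 33,260 − 25,200 = 8,060 kg; Δv = 423×9.80665×ln(4.127) = 4148.2×1.4174 ≈ 5880 m/s.
Total Δv = 3100 + 5880 = 8980 m/s.

Δv ≈ 8980 m/s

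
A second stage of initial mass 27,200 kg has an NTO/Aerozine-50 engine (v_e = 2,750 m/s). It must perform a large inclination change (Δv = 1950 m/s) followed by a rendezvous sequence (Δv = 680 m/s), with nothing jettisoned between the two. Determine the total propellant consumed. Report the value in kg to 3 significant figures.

total propellant consumed ≈ 16700 kg

After the first burn: m = 27200 × exp(−1950/2750.0) = 27200 × 0.49209 = 13,384.8 kg.
After the second burn: m = 13,384.8 × exp(−680/2750.0) = 13,384.8 × 0.78093 = 10,452.6 kg.
Total propellant = m₀ − m_final = 27200 − 10,452.6 = 16,747.4 kg.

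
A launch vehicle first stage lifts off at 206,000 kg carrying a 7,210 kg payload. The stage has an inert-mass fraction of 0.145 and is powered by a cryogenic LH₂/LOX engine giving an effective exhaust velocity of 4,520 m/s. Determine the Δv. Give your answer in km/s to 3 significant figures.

Stage wet mass = m₀ − payload = 206,000 − 7,210 = 198,790 kg.
Stage dry mass = ε × stage wet mass = 0.145 × 198,790 = 28,824.6 kg.
Burnout mass m_f = stage dry + payload = 28,824.6 + 7,210 = 36,034.6 kg.
By the Tsiolkovsky rocket equation, Δv = v_e · ln(206,000/36,034.6) = 4520.0 × ln(5.717) = 4520.0 × 1.7434 ≈ 7880 m/s.

Δv ≈ 7.88 km/s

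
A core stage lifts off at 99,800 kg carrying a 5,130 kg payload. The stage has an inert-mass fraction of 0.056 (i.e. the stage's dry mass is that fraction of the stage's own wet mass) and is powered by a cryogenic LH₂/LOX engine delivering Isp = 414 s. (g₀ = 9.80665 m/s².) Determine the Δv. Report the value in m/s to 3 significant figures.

Δv ≈ 9170 m/s

Stage wet mass = m₀ − payload = 99,800 − 5,130 = 94,670 kg.
Stage dry mass = ε × stage wet mass = 0.056 × 94,670 = 5,301.52 kg.
Burnout mass m_f = stage dry + payload = 5,301.52 + 5,130 = 10,431.52 kg.
v_e = Isp · g₀ = 414 × 9.80665 = 4060.0 m/s.
By the Tsiolkovsky rocket equation, Δv = v_e · ln(99,800/10,431.52) = 4060.0 × ln(9.567) = 4060.0 × 2.2583 ≈ 9169 m/s.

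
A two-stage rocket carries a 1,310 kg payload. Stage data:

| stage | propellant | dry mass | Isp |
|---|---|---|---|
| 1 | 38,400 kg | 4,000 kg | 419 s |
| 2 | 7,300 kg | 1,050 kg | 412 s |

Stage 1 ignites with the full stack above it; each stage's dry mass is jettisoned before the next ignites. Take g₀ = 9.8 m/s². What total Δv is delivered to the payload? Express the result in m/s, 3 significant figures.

Δv ≈ 11200 m/s

Ignition mass of stage 1 = 38,400+4,000 + 7,300+1,050 + 1,310 = 52,060 kg.
Stage 1: m₀ = 52,060 kg, m_f = 52,060 − 38,400 = 13,660 kg; Δv = 419×9.8×ln(3.811) = 4106.2×1.3379 ≈ 5494 m/s.
Stage 2: m₀ = 9,660 kg, m_f = 9,660 − 7,300 = 2,360 kg; Δv = 412×9.8×ln(4.093) = 4037.6×1.4093 ≈ 5690 m/s.
Total Δv = 5494 + 5690 = 11184 m/s.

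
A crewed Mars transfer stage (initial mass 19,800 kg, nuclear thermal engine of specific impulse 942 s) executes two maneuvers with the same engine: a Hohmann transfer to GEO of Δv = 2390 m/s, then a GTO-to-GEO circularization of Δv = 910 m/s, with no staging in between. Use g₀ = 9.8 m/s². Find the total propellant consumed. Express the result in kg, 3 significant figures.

v_e = Isp · g₀ = 942 × 9.8 = 9231.6 m/s.
After the first burn: m = 19800 × exp(−2390/9231.6) = 19800 × 0.77191 = 15,283.8 kg.
After the second burn: m = 15,283.8 × exp(−910/9231.6) = 15,283.8 × 0.90613 = 13,849.1 kg.
Total propellant = m₀ − m_final = 19800 − 13,849.1 = 5,950.9 kg.

total propellant consumed ≈ 5950 kg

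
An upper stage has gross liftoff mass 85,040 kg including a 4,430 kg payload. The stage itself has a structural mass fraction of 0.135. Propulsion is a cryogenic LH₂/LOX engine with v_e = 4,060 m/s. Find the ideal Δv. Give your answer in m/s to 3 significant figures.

Δv ≈ 6960 m/s

Stage wet mass = m₀ − payload = 85,040 − 4,430 = 80,610 kg.
Stage dry mass = ε × stage wet mass = 0.135 × 80,610 = 10,882.4 kg.
Burnout mass m_f = stage dry + payload = 10,882.4 + 4,430 = 15,312.4 kg.
Δv = v_e · ln(85,040/15,312.4) = 4060.0 × ln(5.554) = 4060.0 × 1.7145 ≈ 6961 m/s.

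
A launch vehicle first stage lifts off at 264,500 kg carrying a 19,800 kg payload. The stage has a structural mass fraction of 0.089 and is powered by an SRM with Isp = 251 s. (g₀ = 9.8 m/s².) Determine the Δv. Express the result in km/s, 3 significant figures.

Stage wet mass = m₀ − payload = 264,500 − 19,800 = 244,700 kg.
Stage dry mass = ε × stage wet mass = 0.089 × 244,700 = 21,778.3 kg.
Burnout mass m_f = stage dry + payload = 21,778.3 + 19,800 = 41,578.3 kg.
v_e = Isp · g₀ = 251 × 9.8 = 2459.8 m/s.
Δv = v_e · ln(264,500/41,578.3) = 2459.8 × ln(6.361) = 2459.8 × 1.8503 ≈ 4551 m/s.

Δv ≈ 4.55 km/s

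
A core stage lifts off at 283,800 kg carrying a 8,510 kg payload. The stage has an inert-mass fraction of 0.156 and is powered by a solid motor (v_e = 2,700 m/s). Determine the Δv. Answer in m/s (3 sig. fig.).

Δv ≈ 4610 m/s

Stage wet mass = m₀ − payload = 283,800 − 8,510 = 275,290 kg.
Stage dry mass = ε × stage wet mass = 0.156 × 275,290 = 42,945.2 kg.
Burnout mass m_f = stage dry + payload = 42,945.2 + 8,510 = 51,455.2 kg.
Δv = v_e · ln(283,800/51,455.2) = 2700.0 × ln(5.515) = 2700.0 × 1.7076 ≈ 4610 m/s.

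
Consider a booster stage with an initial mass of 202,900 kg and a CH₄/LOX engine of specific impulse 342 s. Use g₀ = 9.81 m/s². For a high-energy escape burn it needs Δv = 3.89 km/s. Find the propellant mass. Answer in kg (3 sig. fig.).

propellant mass ≈ 139000 kg

v_e = Isp · g₀ = 342 × 9.81 = 3355.0 m/s.
m₀/m_f = exp(Δv / v_e) = exp(3890 / 3355.0) = exp(1.1595) = 3.1882.
m_f = 202,900 / 3.1882 = 63,640.9 kg, so propellant = m₀ − m_f = 202,900 − 63,640.9 = 139,259.1 kg.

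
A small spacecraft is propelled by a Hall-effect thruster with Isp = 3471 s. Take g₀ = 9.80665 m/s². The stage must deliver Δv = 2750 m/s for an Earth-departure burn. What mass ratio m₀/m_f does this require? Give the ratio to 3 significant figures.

v_e = Isp · g₀ = 3471 × 9.80665 = 34038.9 m/s.
From the ideal rocket equation, m₀/m_f = exp(Δv / v_e) = exp(2750 / 34038.9) = exp(0.0808) = 1.0841.

mass ratio ≈ 1.08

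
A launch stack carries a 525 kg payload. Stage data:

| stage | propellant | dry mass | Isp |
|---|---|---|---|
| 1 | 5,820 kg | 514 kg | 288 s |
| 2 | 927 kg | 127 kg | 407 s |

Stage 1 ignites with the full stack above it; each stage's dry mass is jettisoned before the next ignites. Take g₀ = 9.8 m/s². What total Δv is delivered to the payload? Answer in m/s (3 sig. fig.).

Ignition mass of stage 1 = 5,820+514 + 927+127 + 525 = 7,913 kg.
Stage 1: m₀ = 7,913 kg, m_f = 7,913 − 5,820 = 2,093 kg; Δv = 288×9.8×ln(3.781) = 2822.4×1.3299 ≈ 3754 m/s.
Stage 2: m₀ = 1,579 kg, m_f = 1,579 − 927 = 652 kg; Δv = 407×9.8×ln(2.422) = 3988.6×0.8845 ≈ 3528 m/s.
Total Δv = 3754 + 3528 = 7282 m/s.

Δv ≈ 7280 m/s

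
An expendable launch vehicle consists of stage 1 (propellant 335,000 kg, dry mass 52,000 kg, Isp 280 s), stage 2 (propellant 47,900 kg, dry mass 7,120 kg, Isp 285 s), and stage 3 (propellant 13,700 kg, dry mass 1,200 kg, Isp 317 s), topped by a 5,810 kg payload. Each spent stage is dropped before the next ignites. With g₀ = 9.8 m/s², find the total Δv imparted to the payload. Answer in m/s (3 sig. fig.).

Δv ≈ 9690 m/s

Ignition mass of stage 1 = 335,000+52,000 + 47,900+7,120 + 13,700+1,200 + 5,810 = 462,730 kg.
Stage 1: m₀ = 462,730 kg, m_f = 462,730 − 335,000 = 127,730 kg; Δv = 280×9.8×ln(3.623) = 2744.0×1.2872 ≈ 3532 m/s.
Stage 2: m₀ = 75,730 kg, m_f = 75,730 − 47,900 = 27,830 kg; Δv = 285×9.8×ln(2.721) = 2793.0×1.0011 ≈ 2796 m/s.
Stage 3: m₀ = 20,710 kg, m_f = 20,710 − 13,700 = 7,010 kg; Δv = 317×9.8×ln(2.954) = 3106.6×1.0833 ≈ 3365 m/s.
Total Δv = 3532 + 2796 + 3365 = 9693 m/s.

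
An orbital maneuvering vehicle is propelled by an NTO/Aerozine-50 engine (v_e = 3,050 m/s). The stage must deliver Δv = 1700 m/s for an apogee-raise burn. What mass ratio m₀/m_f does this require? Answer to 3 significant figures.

Using Δv = v_e ln(m₀/m_f): m₀/m_f = exp(Δv / v_e) = exp(1700 / 3050.0) = exp(0.5574) = 1.7461.

mass ratio ≈ 1.75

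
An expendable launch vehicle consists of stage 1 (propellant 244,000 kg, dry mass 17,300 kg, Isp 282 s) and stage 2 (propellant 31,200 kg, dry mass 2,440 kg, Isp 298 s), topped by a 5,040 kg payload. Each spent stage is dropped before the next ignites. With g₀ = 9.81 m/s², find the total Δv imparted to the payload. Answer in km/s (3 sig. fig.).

Δv ≈ 9.45 km/s

Ignition mass of stage 1 = 244,000+17,300 + 31,200+2,440 + 5,040 = 299,980 kg.
Stage 1: m₀ = 299,980 kg, m_f = 299,980 − 244,000 = 55,980 kg; Δv = 282×9.81×ln(5.359) = 2766.4×1.6787 ≈ 4644 m/s.
Stage 2: m₀ = 38,680 kg, m_f = 38,680 − 31,200 = 7,480 kg; Δv = 298×9.81×ln(5.171) = 2923.4×1.6431 ≈ 4803 m/s.
Total Δv = 4644 + 4803 = 9447 m/s.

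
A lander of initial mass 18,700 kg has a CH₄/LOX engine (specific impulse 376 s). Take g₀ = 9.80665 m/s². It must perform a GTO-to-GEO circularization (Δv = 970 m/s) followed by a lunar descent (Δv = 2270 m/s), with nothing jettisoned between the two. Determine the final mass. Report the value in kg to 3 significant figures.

v_e = Isp · g₀ = 376 × 9.80665 = 3687.3 m/s.
After the first burn: m = 18700 × exp(−970/3687.3) = 18700 × 0.76869 = 14,374.5 kg.
After the second burn: m = 14,374.5 × exp(−2270/3687.3) = 14,374.5 × 0.54030 = 7,766.54 kg.

final mass ≈ 7770 kg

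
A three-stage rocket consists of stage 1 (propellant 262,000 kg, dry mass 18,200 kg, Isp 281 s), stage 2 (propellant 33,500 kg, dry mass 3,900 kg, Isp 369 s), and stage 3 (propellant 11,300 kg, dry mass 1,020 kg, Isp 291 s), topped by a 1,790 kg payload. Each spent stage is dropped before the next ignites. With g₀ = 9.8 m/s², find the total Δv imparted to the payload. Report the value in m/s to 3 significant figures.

Ignition mass of stage 1 = 262,000+18,200 + 33,500+3,900 + 11,300+1,020 + 1,790 = 331,710 kg.
Stage 1: m₀ = 331,710 kg, m_f = 331,710 − 262,000 = 69,710 kg; Δv = 281×9.8×ln(4.758) = 2753.8×1.5599 ≈ 4296 m/s.
Stage 2: m₀ = 51,510 kg, m_f = 51,510 − 33,500 = 18,010 kg; Δv = 369×9.8×ln(2.86) = 3616.2×1.0508 ≈ 3800 m/s.
Stage 3: m₀ = 14,110 kg, m_f = 14,110 − 11,300 = 2,810 kg; Δv = 291×9.8×ln(5.021) = 2851.8×1.6137 ≈ 4602 m/s.
Total Δv = 4296 + 3800 + 4602 = 12698 m/s.

Δv ≈ 12700 m/s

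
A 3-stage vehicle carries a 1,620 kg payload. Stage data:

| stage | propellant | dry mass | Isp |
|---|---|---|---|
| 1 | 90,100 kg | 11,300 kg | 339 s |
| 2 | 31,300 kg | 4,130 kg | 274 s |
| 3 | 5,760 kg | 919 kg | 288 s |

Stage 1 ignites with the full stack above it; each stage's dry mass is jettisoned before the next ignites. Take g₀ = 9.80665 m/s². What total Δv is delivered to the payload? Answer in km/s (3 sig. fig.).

Ignition mass of stage 1 = 90,100+11,300 + 31,300+4,130 + 5,760+919 + 1,620 = 145,129 kg.
Stage 1: m₀ = 145,129 kg, m_f = 145,129 − 90,100 = 55,029 kg; Δv = 339×9.80665×ln(2.637) = 3324.5×0.9698 ≈ 3224 m/s.
Stage 2: m₀ = 43,729 kg, m_f = 43,729 − 31,300 = 12,429 kg; Δv = 274×9.80665×ln(3.518) = 2687.0×1.2580 ≈ 3380 m/s.
Stage 3: m₀ = 8,299 kg, m_f = 8,299 − 5,760 = 2,539 kg; Δv = 288×9.80665×ln(3.269) = 2824.3×1.1844 ≈ 3345 m/s.
Total Δv = 3224 + 3380 + 3345 = 9949 m/s.

Δv ≈ 9.95 km/s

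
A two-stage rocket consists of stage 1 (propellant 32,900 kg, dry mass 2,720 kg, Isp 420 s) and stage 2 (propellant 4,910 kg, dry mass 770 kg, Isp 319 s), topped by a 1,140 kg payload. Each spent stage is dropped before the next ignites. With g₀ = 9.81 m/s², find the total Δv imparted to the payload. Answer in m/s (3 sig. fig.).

Ignition mass of stage 1 = 32,900+2,720 + 4,910+770 + 1,140 = 42,440 kg.
Stage 1: m₀ = 42,440 kg, m_f = 42,440 − 32,900 = 9,540 kg; Δv = 420×9.81×ln(4.449) = 4120.2×1.4926 ≈ 6150 m/s.
Stage 2: m₀ = 6,820 kg, m_f = 6,820 − 4,910 = 1,910 kg; Δv = 319×9.81×ln(3.571) = 3129.4×1.2728 ≈ 3983 m/s.
Total Δv = 6150 + 3983 = 10133 m/s.

Δv ≈ 10100 m/s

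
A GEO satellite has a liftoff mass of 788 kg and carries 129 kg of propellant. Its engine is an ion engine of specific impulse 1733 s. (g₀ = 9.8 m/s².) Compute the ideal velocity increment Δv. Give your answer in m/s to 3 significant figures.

Δv ≈ 3040 m/s

v_e = Isp · g₀ = 1733 × 9.8 = 16983.4 m/s.
m_f = m₀ − m_prop = 788 − 129 = 659 kg.
Rocket equation: Δv = v_e · ln(m₀/m_f) = 16983.4 × ln(1.196) = 16983.4 × 0.1788 ≈ 3036.2 m/s.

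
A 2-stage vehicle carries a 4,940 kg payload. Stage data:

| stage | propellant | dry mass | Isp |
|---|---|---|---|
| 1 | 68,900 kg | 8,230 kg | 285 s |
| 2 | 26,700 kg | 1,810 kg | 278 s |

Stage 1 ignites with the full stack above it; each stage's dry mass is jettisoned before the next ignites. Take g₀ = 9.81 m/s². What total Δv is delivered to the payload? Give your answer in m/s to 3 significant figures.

Δv ≈ 7090 m/s

Ignition mass of stage 1 = 68,900+8,230 + 26,700+1,810 + 4,940 = 110,580 kg.
Stage 1: m₀ = 110,580 kg, m_f = 110,580 − 68,900 = 41,680 kg; Δv = 285×9.81×ln(2.653) = 2795.9×0.9757 ≈ 2728 m/s.
Stage 2: m₀ = 33,450 kg, m_f = 33,450 − 26,700 = 6,750 kg; Δv = 278×9.81×ln(4.956) = 2727.2×1.6005 ≈ 4365 m/s.
Total Δv = 2728 + 4365 = 7093 m/s.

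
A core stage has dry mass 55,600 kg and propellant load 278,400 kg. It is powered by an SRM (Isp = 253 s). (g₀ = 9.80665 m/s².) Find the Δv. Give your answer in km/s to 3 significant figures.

v_e = Isp · g₀ = 253 × 9.80665 = 2481.1 m/s.
m₀ = m_dry + m_prop = 55,600 + 278,400 = 334,000 kg.
Δv = v_e · ln(m₀/m_f) = 2481.1 × ln(6.007) = 2481.1 × 1.7930 ≈ 4448.5 m/s.

Δv ≈ 4.45 km/s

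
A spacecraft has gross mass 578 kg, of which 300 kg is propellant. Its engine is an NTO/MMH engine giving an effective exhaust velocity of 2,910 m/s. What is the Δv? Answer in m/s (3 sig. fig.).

Δv ≈ 2130 m/s

m_f = m₀ − m_prop = 578 − 300 = 278 kg.
Δv = v_e · ln(m₀/m_f) = 2910.0 × ln(2.079) = 2910.0 × 0.7320 ≈ 2130.0 m/s.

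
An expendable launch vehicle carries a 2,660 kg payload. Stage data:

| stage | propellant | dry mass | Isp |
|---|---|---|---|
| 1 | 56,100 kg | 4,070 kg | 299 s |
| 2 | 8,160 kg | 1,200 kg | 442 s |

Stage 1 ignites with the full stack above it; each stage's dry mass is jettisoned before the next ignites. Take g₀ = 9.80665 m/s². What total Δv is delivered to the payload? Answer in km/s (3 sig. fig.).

Δv ≈ 9.33 km/s

Ignition mass of stage 1 = 56,100+4,070 + 8,160+1,200 + 2,660 = 72,190 kg.
Stage 1: m₀ = 72,190 kg, m_f = 72,190 − 56,100 = 16,090 kg; Δv = 299×9.80665×ln(4.487) = 2932.2×1.5011 ≈ 4402 m/s.
Stage 2: m₀ = 12,020 kg, m_f = 12,020 − 8,160 = 3,860 kg; Δv = 442×9.80665×ln(3.114) = 4334.5×1.1359 ≈ 4924 m/s.
Total Δv = 4402 + 4924 = 9326 m/s.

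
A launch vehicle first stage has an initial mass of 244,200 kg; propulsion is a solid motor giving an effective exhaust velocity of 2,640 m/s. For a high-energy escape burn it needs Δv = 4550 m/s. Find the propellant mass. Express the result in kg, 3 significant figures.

m₀/m_f = exp(Δv / v_e) = exp(4550 / 2640.0) = exp(1.7235) = 5.6040.
m_f = 244,200 / 5.6040 = 43,576 kg, so propellant = m₀ − m_f = 244,200 − 43,576 = 200,624 kg.

propellant mass ≈ 201000 kg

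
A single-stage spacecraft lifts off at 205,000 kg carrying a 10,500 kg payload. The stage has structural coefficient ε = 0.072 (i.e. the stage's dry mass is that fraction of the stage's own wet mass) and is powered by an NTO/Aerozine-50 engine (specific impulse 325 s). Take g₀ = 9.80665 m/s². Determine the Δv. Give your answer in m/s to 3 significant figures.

Δv ≈ 6770 m/s

Stage wet mass = m₀ − payload = 205,000 − 10,500 = 194,500 kg.
Stage dry mass = ε × stage wet mass = 0.072 × 194,500 = 14,004 kg.
Burnout mass m_f = stage dry + payload = 14,004 + 10,500 = 24,504 kg.
v_e = Isp · g₀ = 325 × 9.80665 = 3187.2 m/s.
By the Tsiolkovsky rocket equation, Δv = v_e · ln(205,000/24,504) = 3187.2 × ln(8.366) = 3187.2 × 2.1242 ≈ 6770 m/s.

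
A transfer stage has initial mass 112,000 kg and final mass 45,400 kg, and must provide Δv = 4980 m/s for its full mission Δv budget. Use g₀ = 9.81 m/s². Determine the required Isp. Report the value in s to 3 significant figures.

ln(m₀/m_f) = ln(112000/45400) = ln(2.467) = 0.9030.
Rocket equation: v_e = Δv / ln(m₀/m_f) = 4980 / 0.9030 = 5515.0 m/s.
Isp = v_e / g₀ = 5515.0 / 9.81 = 562.2 s.

Isp ≈ 562 s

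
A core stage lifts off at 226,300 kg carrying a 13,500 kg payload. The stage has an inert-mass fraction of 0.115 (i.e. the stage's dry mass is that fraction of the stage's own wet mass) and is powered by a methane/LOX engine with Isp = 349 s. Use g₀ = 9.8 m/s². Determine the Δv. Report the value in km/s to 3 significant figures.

Δv ≈ 6.11 km/s

Stage wet mass = m₀ − payload = 226,300 − 13,500 = 212,800 kg.
Stage dry mass = ε × stage wet mass = 0.115 × 212,800 = 24,472 kg.
Burnout mass m_f = stage dry + payload = 24,472 + 13,500 = 37,972 kg.
v_e = Isp · g₀ = 349 × 9.8 = 3420.2 m/s.
From the ideal rocket equation, Δv = v_e · ln(226,300/37,972) = 3420.2 × ln(5.96) = 3420.2 × 1.7850 ≈ 6105 m/s.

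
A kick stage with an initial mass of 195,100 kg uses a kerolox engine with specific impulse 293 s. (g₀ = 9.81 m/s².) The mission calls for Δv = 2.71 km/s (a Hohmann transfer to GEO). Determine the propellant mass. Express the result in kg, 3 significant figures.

propellant mass ≈ 119000 kg

v_e = Isp · g₀ = 293 × 9.81 = 2874.3 m/s.
m₀/m_f = exp(Δv / v_e) = exp(2710 / 2874.3) = exp(0.9428) = 2.5672.
m_f = 195,100 / 2.5672 = 75,997.2 kg, so propellant = m₀ − m_f = 195,100 − 75,997.2 = 119,102.8 kg.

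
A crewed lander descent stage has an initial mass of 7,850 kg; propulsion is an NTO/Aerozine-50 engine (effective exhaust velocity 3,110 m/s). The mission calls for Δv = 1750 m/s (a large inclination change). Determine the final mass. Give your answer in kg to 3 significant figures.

final mass ≈ 4470 kg

m₀/m_f = exp(Δv / v_e) = exp(1750 / 3110.0) = exp(0.5627) = 1.7554.
m_f = m₀ / 1.7554 = 7,850 / 1.7554 = 4,471.92 kg.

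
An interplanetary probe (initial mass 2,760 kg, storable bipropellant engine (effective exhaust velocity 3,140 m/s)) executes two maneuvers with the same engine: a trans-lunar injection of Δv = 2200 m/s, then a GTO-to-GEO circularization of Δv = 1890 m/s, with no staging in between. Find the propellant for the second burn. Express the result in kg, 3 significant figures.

propellant for the second burn ≈ 619 kg

After the first burn: m = 2760 × exp(−2200/3140.0) = 2760 × 0.49627 = 1,369.71 kg.
After the second burn: m = 1,369.71 × exp(−1890/3140.0) = 1,369.71 × 0.54776 = 750.272 kg.
Second-burn propellant = 1,369.71 − 750.272 = 619.438 kg.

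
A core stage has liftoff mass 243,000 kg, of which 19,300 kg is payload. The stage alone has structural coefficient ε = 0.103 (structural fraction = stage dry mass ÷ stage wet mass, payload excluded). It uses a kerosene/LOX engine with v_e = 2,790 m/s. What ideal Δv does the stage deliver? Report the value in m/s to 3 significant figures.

Stage wet mass = m₀ − payload = 243,000 − 19,300 = 223,700 kg.
Stage dry mass = ε × stage wet mass = 0.103 × 223,700 = 23,041.1 kg.
Burnout mass m_f = stage dry + payload = 23,041.1 + 19,300 = 42,341.1 kg.
Δv = v_e · ln(243,000/42,341.1) = 2790.0 × ln(5.739) = 2790.0 × 1.7473 ≈ 4875 m/s.

Δv ≈ 4870 m/s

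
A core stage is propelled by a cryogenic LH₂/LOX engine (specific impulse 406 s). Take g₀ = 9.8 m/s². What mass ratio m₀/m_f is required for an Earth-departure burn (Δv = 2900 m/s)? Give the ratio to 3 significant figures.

mass ratio ≈ 2.07

v_e = Isp · g₀ = 406 × 9.8 = 3978.8 m/s.
m₀/m_f = exp(Δv / v_e) = exp(2900 / 3978.8) = exp(0.7289) = 2.0727.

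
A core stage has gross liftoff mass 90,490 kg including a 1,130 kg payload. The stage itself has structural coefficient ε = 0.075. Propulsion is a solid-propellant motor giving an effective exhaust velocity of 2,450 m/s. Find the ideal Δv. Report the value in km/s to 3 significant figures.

Δv ≈ 6.00 km/s

Stage wet mass = m₀ − payload = 90,490 − 1,130 = 89,360 kg.
Stage dry mass = ε × stage wet mass = 0.075 × 89,360 = 6,702 kg.
Burnout mass m_f = stage dry + payload = 6,702 + 1,130 = 7,832 kg.
Δv = v_e · ln(90,490/7,832) = 2450.0 × ln(11.55) = 2450.0 × 2.4470 ≈ 5995 m/s.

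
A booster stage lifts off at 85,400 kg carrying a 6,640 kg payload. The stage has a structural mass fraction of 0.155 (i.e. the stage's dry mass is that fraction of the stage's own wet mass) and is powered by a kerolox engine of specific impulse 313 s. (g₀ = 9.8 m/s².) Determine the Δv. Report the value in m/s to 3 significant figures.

Stage wet mass = m₀ − payload = 85,400 − 6,640 = 78,760 kg.
Stage dry mass = ε × stage wet mass = 0.155 × 78,760 = 12,207.8 kg.
Burnout mass m_f = stage dry + payload = 12,207.8 + 6,640 = 18,847.8 kg.
v_e = Isp · g₀ = 313 × 9.8 = 3067.4 m/s.
From the ideal rocket equation, Δv = v_e · ln(85,400/18,847.8) = 3067.4 × ln(4.531) = 3067.4 × 1.5109 ≈ 4635 m/s.

Δv ≈ 4630 m/s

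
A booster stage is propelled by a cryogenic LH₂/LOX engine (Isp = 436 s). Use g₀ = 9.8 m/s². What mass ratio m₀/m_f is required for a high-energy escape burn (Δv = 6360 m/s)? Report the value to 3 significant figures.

v_e = Isp · g₀ = 436 × 9.8 = 4272.8 m/s.
m₀/m_f = exp(Δv / v_e) = exp(6360 / 4272.8) = exp(1.4885) = 4.4304.

mass ratio ≈ 4.43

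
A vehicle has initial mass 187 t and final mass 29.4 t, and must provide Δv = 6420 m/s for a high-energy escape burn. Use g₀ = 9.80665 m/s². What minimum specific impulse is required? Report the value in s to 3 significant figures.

ln(m₀/m_f) = ln(187000/29400) = ln(6.361) = 1.8501.
By the Tsiolkovsky rocket equation, v_e = Δv / ln(m₀/m_f) = 6420 / 1.8501 = 3470.1 m/s.
Isp = v_e / g₀ = 3470.1 / 9.80665 = 353.8 s.

Isp ≈ 354 s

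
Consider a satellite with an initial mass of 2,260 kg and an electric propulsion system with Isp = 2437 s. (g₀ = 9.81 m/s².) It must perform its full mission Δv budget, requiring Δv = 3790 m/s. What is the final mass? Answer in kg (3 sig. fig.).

final mass ≈ 1930 kg

v_e = Isp · g₀ = 2437 × 9.81 = 23907.0 m/s.
m₀/m_f = exp(Δv / v_e) = exp(3790 / 23907.0) = exp(0.1585) = 1.1718.
m_f = m₀ / 1.1718 = 2,260 / 1.1718 = 1,928.66 kg.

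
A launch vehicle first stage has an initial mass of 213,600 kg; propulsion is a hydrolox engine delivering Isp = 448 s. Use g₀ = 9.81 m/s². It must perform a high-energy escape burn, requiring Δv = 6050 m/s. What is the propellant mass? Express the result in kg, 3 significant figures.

propellant mass ≈ 160000 kg

v_e = Isp · g₀ = 448 × 9.81 = 4394.9 m/s.
From the ideal rocket equation, m₀/m_f = exp(Δv / v_e) = exp(6050 / 4394.9) = exp(1.3766) = 3.9614.
m_f = 213,600 / 3.9614 = 53,920.3 kg, so propellant = m₀ − m_f = 213,600 − 53,920.3 = 159,679.7 kg.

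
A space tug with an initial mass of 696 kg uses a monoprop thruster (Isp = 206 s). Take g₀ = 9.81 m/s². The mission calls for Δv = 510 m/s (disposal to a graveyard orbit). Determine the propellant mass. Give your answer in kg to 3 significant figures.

v_e = Isp · g₀ = 206 × 9.81 = 2020.9 m/s.
m₀/m_f = exp(Δv / v_e) = exp(510 / 2020.9) = exp(0.2524) = 1.2871.
m_f = 696 / 1.2871 = 540.751 kg, so propellant = m₀ − m_f = 696 − 540.751 = 155.249 kg.

propellant mass ≈ 155 kg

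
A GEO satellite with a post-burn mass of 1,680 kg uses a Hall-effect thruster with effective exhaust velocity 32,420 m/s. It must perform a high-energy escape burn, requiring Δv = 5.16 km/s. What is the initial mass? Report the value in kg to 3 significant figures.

initial mass ≈ 1970 kg

Rocket equation: m₀/m_f = exp(Δv / v_e) = exp(5160 / 32420.0) = exp(0.1592) = 1.1725.
m₀ = m_f × 1.1725 = 1,680 × 1.1725 = 1,969.8 kg.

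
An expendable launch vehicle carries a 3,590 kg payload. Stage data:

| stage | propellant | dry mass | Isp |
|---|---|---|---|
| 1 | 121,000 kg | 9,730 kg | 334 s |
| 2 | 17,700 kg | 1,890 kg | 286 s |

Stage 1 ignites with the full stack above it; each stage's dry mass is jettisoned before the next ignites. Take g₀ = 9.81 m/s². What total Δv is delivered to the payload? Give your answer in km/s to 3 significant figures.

Δv ≈ 9.10 km/s

Ignition mass of stage 1 = 121,000+9,730 + 17,700+1,890 + 3,590 = 153,910 kg.
Stage 1: m₀ = 153,910 kg, m_f = 153,910 − 121,000 = 32,910 kg; Δv = 334×9.81×ln(4.677) = 3276.5×1.5426 ≈ 5054 m/s.
Stage 2: m₀ = 23,180 kg, m_f = 23,180 − 17,700 = 5,480 kg; Δv = 286×9.81×ln(4.23) = 2805.7×1.4422 ≈ 4046 m/s.
Total Δv = 5054 + 4046 = 9100 m/s.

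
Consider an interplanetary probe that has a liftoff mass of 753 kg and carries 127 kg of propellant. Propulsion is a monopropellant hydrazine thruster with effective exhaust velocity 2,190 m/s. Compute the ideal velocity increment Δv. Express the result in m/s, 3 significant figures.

Δv ≈ 405 m/s

m_f = m₀ − m_prop = 753 − 127 = 626 kg.
Δv = v_e · ln(m₀/m_f) = 2190.0 × ln(1.203) = 2190.0 × 0.1847 ≈ 404.5 m/s.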